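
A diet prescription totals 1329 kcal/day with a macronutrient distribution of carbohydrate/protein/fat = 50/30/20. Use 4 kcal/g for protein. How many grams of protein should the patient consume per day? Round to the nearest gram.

100 g/day

Protein energy = 30% × 1329 = 398.7 kcal.
At 4 kcal/g: 398.7 ÷ 4 = 99.675 g.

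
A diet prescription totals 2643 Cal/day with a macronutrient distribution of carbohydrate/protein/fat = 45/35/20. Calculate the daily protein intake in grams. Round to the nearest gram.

Protein energy = 35% × 2643 = 925.05 kcal.
At 4 kcal/g: 925.05 ÷ 4 = 231.2625 g.

231 g/day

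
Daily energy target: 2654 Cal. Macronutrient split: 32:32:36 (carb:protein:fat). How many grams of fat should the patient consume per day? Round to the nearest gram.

Fat energy = 36% × 2654 = 955.44 kcal.
At 9 kcal/g: 955.44 ÷ 9 = 106.16 g.

106 g/day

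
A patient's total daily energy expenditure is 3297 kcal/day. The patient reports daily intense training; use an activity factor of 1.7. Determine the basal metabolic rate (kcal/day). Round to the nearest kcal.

BMR = TEE ÷ activity factor = 3297 ÷ 1.7 = 1939.4118 kcal/day.

1939 kcal/day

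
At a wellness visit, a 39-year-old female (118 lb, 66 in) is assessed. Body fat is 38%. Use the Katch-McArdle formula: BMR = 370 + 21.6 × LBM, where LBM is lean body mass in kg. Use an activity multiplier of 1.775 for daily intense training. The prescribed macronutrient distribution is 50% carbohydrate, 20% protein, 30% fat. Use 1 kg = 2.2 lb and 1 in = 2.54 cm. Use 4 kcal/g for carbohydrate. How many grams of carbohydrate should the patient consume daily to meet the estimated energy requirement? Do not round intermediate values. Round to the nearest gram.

Convert to metric: weight = 118 ÷ 2.2 = 53.6364 kg; height = 66 × 2.54 = 167.64 cm.
LBM = 53.6364 × (1 − 0.38) = 33.2545 kg. Katch-McArdle: BMR = 370 + 21.6 × 33.2545 = 1088.2982 kcal/day.
TEE = 1088.2982 × 1.775 = 1931.7293 kcal/day.
Carbohydrate energy = 50% × 1931.7293 = 965.8646 kcal.
Carbohydrate = 965.8646 ÷ 4 kcal/g = 241.4662 g.

241 g/day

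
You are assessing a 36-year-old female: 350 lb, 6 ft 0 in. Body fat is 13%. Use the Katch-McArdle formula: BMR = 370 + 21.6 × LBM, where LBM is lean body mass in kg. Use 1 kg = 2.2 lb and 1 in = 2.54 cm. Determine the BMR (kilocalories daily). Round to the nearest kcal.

3360 kilocalories daily

Convert to metric: weight = 350 ÷ 2.2 = 159.0909 kg; height = (6×12 + 0) × 2.54 = 72 × 2.54 = 182.88 cm.
LBM = 159.0909 × (1 − 0.13) = 138.4091 kg. Katch-McArdle: BMR = 370 + 21.6 × 138.4091 = 3359.6364 kcal/day.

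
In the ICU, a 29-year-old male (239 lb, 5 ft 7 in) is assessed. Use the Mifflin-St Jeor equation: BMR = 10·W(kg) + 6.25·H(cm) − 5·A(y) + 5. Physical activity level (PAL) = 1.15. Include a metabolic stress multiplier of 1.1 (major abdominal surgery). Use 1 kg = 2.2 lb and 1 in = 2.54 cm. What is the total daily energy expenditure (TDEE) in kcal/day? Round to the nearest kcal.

Convert to metric: weight = 239 ÷ 2.2 = 108.6364 kg; height = (5×12 + 7) × 2.54 = 67 × 2.54 = 170.18 cm.
Mifflin-St Jeor (male): BMR = 10(108.6364) + 6.25(170.18) − 5(29) + 5 = 1086.3636 + 1063.625 − 145 + 5 = 2009.9886 kcal/day.
TEE = BMR × activity factor = 2009.9886 × 1.15 = 2311.4869 kcal/day.
Apply stress factor: 2311.4869 × 1.1 = 2542.6356 kcal/day.

2543 kcal/day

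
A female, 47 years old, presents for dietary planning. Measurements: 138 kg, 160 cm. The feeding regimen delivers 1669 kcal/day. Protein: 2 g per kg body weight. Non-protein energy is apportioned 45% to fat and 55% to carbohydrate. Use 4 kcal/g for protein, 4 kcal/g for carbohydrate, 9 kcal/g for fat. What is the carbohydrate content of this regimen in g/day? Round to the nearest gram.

78 g/day

Protein = 2 × 138 = 276 g → 276 × 4 = 1104 kcal.
Non-protein calories = 1669 − 1104 = 565 kcal.
Fat: 45% × 565 = 254.25 kcal; carbohydrate: 310.75 kcal.
Carbohydrate: 310.75 kcal ÷ 4 kcal/g = 77.6875 g.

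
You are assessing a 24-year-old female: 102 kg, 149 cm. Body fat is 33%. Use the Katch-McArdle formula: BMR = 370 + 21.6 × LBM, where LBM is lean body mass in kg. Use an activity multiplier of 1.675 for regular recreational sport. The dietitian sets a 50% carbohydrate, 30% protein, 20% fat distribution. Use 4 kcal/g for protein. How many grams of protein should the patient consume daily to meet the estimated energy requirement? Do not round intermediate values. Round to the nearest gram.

232 g/day

LBM = 102 × (1 − 0.33) = 68.34 kg. Katch-McArdle: BMR = 370 + 21.6 × 68.34 = 1846.144 kcal/day.
TEE = 1846.144 × 1.675 = 3092.2912 kcal/day.
Protein energy = 30% × 3092.2912 = 927.6874 kcal.
Protein = 927.6874 ÷ 4 kcal/g = 231.9218 g.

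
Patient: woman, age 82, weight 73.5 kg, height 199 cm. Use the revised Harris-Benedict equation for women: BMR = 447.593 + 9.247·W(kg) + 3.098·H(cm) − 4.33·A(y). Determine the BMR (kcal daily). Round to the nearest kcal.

Harris-Benedict: BMR = 447.593 + 9.247(73.5) + 3.098(199) − 4.33(82) = 1388.6895 kcal/day.

1389 kcal daily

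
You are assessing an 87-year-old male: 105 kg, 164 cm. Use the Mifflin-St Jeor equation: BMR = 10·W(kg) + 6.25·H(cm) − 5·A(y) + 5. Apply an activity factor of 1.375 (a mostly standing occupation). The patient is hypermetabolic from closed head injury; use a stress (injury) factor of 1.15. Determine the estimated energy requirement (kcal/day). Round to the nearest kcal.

2601 kcal/day

Mifflin-St Jeor (male): BMR = 10(105) + 6.25(164) − 5(87) + 5 = 1050 + 1025 − 435 + 5 = 1645 kcal/day.
TEE = BMR × activity factor = 1645 × 1.375 = 2261.875 kcal/day.
Apply stress factor: 2261.875 × 1.15 = 2601.1563 kcal/day.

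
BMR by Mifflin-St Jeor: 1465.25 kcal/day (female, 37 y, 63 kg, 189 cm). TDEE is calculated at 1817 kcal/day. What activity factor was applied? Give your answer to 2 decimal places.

Activity factor = TEE ÷ BMR = 1817 ÷ 1465.25 = 1.24.

1.24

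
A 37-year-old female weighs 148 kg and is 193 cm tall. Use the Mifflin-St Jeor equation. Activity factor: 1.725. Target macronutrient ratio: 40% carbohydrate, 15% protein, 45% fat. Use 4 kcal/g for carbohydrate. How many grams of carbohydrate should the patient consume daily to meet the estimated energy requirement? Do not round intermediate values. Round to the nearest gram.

404 g/day

Mifflin-St Jeor (female): BMR = 10(148) + 6.25(193) − 5(37) − 161 = 1480 + 1206.25 − 185 − 161 = 2340.25 kcal/day.
TEE = 2340.25 × 1.725 = 4036.9313 kcal/day.
Carbohydrate energy = 40% × 4036.9313 = 1614.7725 kcal.
Carbohydrate = 1614.7725 ÷ 4 kcal/g = 403.6931 g.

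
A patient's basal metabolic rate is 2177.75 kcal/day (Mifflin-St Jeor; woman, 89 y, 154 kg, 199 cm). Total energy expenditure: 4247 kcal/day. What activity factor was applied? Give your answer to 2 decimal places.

1.95

Activity factor = TEE ÷ BMR = 4247 ÷ 2177.75 = 1.95.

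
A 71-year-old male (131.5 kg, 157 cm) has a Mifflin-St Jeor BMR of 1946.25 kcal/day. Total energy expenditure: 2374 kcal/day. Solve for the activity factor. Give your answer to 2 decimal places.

Activity factor = TEE ÷ BMR = 2374 ÷ 1946.25 = 1.22.

1.22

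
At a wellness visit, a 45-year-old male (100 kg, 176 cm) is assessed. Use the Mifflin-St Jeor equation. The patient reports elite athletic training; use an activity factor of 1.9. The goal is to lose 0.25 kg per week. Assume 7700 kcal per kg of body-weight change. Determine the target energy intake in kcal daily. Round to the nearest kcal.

3297 kcal daily

Mifflin-St Jeor (male): BMR = 10(100) + 6.25(176) − 5(45) + 5 = 1000 + 1100 − 225 + 5 = 1880 kcal/day.
TEE = 1880 × 1.9 = 3572 kcal/day.
Required daily deficit = 0.25 × 7700 ÷ 7 = 275 kcal/day.
Target intake = 3572 − 275 = 3297 kcal/day.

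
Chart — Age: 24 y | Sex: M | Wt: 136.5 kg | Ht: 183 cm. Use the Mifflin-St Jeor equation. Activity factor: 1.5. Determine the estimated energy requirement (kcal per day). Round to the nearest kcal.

Mifflin-St Jeor (male): BMR = 10(136.5) + 6.25(183) − 5(24) + 5 = 1365 + 1143.75 − 120 + 5 = 2393.75 kcal/day.
TEE = BMR × activity factor = 2393.75 × 1.5 = 3590.625 kcal/day.

3591 kcal per day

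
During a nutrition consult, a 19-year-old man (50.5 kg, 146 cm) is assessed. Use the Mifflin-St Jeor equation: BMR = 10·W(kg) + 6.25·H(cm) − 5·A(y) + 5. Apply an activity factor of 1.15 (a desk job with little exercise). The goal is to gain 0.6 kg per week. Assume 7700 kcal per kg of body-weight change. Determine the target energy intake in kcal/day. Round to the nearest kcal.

Mifflin-St Jeor (male): BMR = 10(50.5) + 6.25(146) − 5(19) + 5 = 505 + 912.5 − 95 + 5 = 1327.5 kcal/day.
TEE = 1327.5 × 1.15 = 1526.625 kcal/day.
Required daily surplus = 0.6 × 7700 ÷ 7 = 660 kcal/day.
Target intake = 1526.625 + 660 = 2186.625 kcal/day.

2187 kcal/day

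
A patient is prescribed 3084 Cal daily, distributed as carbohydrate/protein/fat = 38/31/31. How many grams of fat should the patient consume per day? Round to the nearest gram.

106 g/day

Fat energy = 31% × 3084 = 956.04 kcal.
At 9 kcal/g: 956.04 ÷ 9 = 106.2267 g.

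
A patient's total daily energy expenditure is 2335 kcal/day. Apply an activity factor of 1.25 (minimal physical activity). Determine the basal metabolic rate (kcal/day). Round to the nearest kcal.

BMR = TEE ÷ activity factor = 2335 ÷ 1.25 = 1868 kcal/day.

1868 kcal/day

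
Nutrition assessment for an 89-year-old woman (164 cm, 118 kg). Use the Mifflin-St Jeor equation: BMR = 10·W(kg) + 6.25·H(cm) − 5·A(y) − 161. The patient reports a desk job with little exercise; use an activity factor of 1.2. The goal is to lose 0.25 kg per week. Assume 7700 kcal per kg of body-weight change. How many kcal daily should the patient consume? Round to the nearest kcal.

1644 kcal daily

Mifflin-St Jeor (female): BMR = 10(118) + 6.25(164) − 5(89) − 161 = 1180 + 1025 − 445 − 161 = 1599 kcal/day.
TEE = 1599 × 1.2 = 1918.8 kcal/day.
Required daily deficit = 0.25 × 7700 ÷ 7 = 275 kcal/day.
Target intake = 1918.8 − 275 = 1643.8 kcal/day.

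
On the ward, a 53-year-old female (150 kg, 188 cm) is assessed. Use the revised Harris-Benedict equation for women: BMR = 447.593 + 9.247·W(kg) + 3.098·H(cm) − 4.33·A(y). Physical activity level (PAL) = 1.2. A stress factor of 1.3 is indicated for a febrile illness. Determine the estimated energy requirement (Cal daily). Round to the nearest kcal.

3413 Cal daily

Harris-Benedict: BMR = 447.593 + 9.247(150) + 3.098(188) − 4.33(53) = 2187.577 kcal/day.
TEE = BMR × activity factor = 2187.577 × 1.2 = 2625.0924 kcal/day.
Apply stress factor: 2625.0924 × 1.3 = 3412.6201 kcal/day.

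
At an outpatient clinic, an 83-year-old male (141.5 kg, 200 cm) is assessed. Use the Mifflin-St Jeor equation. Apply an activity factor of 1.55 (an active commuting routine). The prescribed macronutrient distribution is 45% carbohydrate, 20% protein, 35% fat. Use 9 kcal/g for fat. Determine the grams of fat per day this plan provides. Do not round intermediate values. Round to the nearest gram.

Mifflin-St Jeor (male): BMR = 10(141.5) + 6.25(200) − 5(83) + 5 = 1415 + 1250 − 415 + 5 = 2255 kcal/day.
TEE = 2255 × 1.55 = 3495.25 kcal/day.
Fat energy = 35% × 3495.25 = 1223.3375 kcal.
Fat = 1223.3375 ÷ 9 kcal/g = 135.9264 g.

136 g/day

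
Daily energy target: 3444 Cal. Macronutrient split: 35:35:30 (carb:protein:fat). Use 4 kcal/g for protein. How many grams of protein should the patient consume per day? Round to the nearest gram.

301 g/day

Protein energy = 35% × 3444 = 1205.4 kcal.
At 4 kcal/g: 1205.4 ÷ 4 = 301.35 g.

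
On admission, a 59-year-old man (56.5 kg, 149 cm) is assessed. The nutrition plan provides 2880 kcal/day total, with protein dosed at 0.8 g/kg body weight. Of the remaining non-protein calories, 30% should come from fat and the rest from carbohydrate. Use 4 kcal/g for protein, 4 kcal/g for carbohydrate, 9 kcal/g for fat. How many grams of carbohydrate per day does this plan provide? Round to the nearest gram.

472 g/day

Protein = 0.8 × 56.5 = 45.2 g → 45.2 × 4 = 180.8 kcal.
Non-protein calories = 2880 − 180.8 = 2699.2 kcal.
Fat: 30% × 2699.2 = 809.76 kcal; carbohydrate: 1889.44 kcal.
Carbohydrate: 1889.44 kcal ÷ 4 kcal/g = 472.36 g.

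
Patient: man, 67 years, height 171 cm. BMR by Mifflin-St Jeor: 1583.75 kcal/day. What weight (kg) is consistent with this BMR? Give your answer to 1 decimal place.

1583.75 = 10·W + 6.25(171) − 5(67) + 5
10·W = 1583.75 − 738.75 = 845, so W = 84.5 kg.

84.5 kg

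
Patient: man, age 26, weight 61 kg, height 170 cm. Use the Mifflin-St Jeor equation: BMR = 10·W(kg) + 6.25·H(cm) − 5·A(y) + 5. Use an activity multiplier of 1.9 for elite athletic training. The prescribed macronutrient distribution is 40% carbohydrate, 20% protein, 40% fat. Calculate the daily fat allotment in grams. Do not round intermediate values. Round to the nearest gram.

Mifflin-St Jeor (male): BMR = 10(61) + 6.25(170) − 5(26) + 5 = 610 + 1062.5 − 130 + 5 = 1547.5 kcal/day.
TEE = 1547.5 × 1.9 = 2940.25 kcal/day.
Fat energy = 40% × 2940.25 = 1176.1 kcal.
Fat = 1176.1 ÷ 9 kcal/g = 130.6778 g.

131 g/day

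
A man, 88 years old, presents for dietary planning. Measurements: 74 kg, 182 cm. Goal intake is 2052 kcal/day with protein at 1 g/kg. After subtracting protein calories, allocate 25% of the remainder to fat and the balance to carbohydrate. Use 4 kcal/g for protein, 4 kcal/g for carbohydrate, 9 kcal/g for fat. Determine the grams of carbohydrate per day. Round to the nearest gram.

329 g/day

Protein = 1 × 74 = 74 g → 74 × 4 = 296 kcal.
Non-protein calories = 2052 − 296 = 1756 kcal.
Fat: 25% × 1756 = 439 kcal; carbohydrate: 1317 kcal.
Carbohydrate: 1317 kcal ÷ 4 kcal/g = 329.25 g.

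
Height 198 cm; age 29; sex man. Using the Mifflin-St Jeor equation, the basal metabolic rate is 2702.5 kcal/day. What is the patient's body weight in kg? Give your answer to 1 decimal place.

2702.5 = 10·W + 6.25(198) − 5(29) + 5
10·W = 2702.5 − 1097.5 = 1605, so W = 160.5 kg.

160.5 kg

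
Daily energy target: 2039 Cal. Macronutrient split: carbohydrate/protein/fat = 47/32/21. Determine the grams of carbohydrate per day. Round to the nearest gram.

Carbohydrate energy = 47% × 2039 = 958.33 kcal.
At 4 kcal/g: 958.33 ÷ 4 = 239.5825 g.

240 g/day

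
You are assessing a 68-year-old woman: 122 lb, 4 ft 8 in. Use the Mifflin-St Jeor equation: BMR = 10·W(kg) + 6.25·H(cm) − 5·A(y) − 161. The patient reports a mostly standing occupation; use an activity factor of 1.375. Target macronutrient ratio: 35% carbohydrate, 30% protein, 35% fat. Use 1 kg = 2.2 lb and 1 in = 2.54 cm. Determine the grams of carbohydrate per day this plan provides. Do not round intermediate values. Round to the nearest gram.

113 g/day

Convert to metric: weight = 122 ÷ 2.2 = 55.4545 kg; height = (4×12 + 8) × 2.54 = 56 × 2.54 = 142.24 cm.
Mifflin-St Jeor (female): BMR = 10(55.4545) + 6.25(142.24) − 5(68) − 161 = 554.5455 + 889 − 340 − 161 = 942.5455 kcal/day.
TEE = 942.5455 × 1.375 = 1296 kcal/day.
Carbohydrate energy = 35% × 1296 = 453.6 kcal.
Carbohydrate = 453.6 ÷ 4 kcal/g = 113.4 g.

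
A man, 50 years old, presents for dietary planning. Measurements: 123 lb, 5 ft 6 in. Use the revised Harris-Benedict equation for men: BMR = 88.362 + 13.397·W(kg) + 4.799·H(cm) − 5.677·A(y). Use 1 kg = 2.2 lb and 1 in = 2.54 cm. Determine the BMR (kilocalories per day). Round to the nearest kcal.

1358 kilocalories per day

Convert to metric: weight = 123 ÷ 2.2 = 55.9091 kg; height = (5×12 + 6) × 2.54 = 66 × 2.54 = 167.64 cm.
Harris-Benedict: BMR = 88.362 + 13.397(55.9091) + 4.799(167.64) − 5.677(50) = 1358.0305 kcal/day.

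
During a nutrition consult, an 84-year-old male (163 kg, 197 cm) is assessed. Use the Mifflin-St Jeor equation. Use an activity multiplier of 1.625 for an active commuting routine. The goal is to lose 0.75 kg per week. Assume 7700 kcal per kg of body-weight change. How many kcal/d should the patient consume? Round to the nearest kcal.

3150 kcal/d

Mifflin-St Jeor (male): BMR = 10(163) + 6.25(197) − 5(84) + 5 = 1630 + 1231.25 − 420 + 5 = 2446.25 kcal/day.
TEE = 2446.25 × 1.625 = 3975.1563 kcal/day.
Required daily deficit = 0.75 × 7700 ÷ 7 = 825 kcal/day.
Target intake = 3975.1563 − 825 = 3150.1563 kcal/day.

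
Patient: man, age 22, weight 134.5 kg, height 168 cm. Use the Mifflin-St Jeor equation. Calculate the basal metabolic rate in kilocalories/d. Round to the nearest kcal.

Mifflin-St Jeor (male): BMR = 10(134.5) + 6.25(168) − 5(22) + 5 = 1345 + 1050 − 110 + 5 = 2290 kcal/day.

2290 kilocalories/d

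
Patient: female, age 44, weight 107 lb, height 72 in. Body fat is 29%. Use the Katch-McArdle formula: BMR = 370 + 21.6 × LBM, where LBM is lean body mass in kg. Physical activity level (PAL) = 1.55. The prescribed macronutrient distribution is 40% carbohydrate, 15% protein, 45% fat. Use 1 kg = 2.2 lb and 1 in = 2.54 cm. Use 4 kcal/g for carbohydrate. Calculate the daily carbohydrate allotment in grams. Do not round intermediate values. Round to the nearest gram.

Convert to metric: weight = 107 ÷ 2.2 = 48.6364 kg; height = 72 × 2.54 = 182.88 cm.
LBM = 48.6364 × (1 − 0.29) = 34.5318 kg. Katch-McArdle: BMR = 370 + 21.6 × 34.5318 = 1115.8873 kcal/day.
TEE = 1115.8873 × 1.55 = 1729.6253 kcal/day.
Carbohydrate energy = 40% × 1729.6253 = 691.8501 kcal.
Carbohydrate = 691.8501 ÷ 4 kcal/g = 172.9625 g.

173 g/day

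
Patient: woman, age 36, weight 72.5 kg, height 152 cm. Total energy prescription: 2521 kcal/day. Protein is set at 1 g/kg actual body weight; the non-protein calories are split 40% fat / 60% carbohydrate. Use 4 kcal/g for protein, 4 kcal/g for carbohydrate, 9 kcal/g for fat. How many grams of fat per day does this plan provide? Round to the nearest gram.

Protein = 1 × 72.5 = 72.5 g → 72.5 × 4 = 290 kcal.
Non-protein calories = 2521 − 290 = 2231 kcal.
Fat: 40% × 2231 = 892.4 kcal; carbohydrate: 1338.6 kcal.
Fat: 892.4 kcal ÷ 9 kcal/g = 99.1556 g.

99 g/day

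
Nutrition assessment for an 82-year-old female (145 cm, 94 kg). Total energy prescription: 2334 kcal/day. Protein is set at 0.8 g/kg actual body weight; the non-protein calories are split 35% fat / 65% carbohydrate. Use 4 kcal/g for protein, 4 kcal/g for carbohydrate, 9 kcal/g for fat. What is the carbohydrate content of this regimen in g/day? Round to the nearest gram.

Protein = 0.8 × 94 = 75.2 g → 75.2 × 4 = 300.8 kcal.
Non-protein calories = 2334 − 300.8 = 2033.2 kcal.
Fat: 35% × 2033.2 = 711.62 kcal; carbohydrate: 1321.58 kcal.
Carbohydrate: 1321.58 kcal ÷ 4 kcal/g = 330.395 g.

330 g/day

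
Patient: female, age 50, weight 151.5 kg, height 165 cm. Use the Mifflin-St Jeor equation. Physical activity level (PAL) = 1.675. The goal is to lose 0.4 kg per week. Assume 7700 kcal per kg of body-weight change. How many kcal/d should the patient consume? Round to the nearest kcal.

3137 kcal/d

Mifflin-St Jeor (female): BMR = 10(151.5) + 6.25(165) − 5(50) − 161 = 1515 + 1031.25 − 250 − 161 = 2135.25 kcal/day.
TEE = 2135.25 × 1.675 = 3576.5438 kcal/day.
Required daily deficit = 0.4 × 7700 ÷ 7 = 440 kcal/day.
Target intake = 3576.5438 − 440 = 3136.5438 kcal/day.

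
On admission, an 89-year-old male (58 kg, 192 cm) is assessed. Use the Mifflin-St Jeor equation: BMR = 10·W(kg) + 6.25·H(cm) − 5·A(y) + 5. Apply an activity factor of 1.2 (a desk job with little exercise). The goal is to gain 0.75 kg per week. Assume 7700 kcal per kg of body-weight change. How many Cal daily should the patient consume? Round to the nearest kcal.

Mifflin-St Jeor (male): BMR = 10(58) + 6.25(192) − 5(89) + 5 = 580 + 1200 − 445 + 5 = 1340 kcal/day.
TEE = 1340 × 1.2 = 1608 kcal/day.
Required daily surplus = 0.75 × 7700 ÷ 7 = 825 kcal/day.
Target intake = 1608 + 825 = 2433 kcal/day.

2433 Cal daily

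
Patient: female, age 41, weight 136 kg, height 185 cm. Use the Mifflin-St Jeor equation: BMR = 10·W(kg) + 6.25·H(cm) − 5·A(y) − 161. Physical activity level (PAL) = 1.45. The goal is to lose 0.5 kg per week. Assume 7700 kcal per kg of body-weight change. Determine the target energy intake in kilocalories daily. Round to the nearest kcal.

Mifflin-St Jeor (female): BMR = 10(136) + 6.25(185) − 5(41) − 161 = 1360 + 1156.25 − 205 − 161 = 2150.25 kcal/day.
TEE = 2150.25 × 1.45 = 3117.8625 kcal/day.
Required daily deficit = 0.5 × 7700 ÷ 7 = 550 kcal/day.
Target intake = 3117.8625 − 550 = 2567.8625 kcal/day.

2568 kilocalories daily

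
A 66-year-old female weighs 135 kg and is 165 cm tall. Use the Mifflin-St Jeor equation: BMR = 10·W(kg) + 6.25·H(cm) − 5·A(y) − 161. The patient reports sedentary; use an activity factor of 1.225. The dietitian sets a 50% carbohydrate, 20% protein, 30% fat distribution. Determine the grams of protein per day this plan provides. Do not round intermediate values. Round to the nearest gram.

Mifflin-St Jeor (female): BMR = 10(135) + 6.25(165) − 5(66) − 161 = 1350 + 1031.25 − 330 − 161 = 1890.25 kcal/day.
TEE = 1890.25 × 1.225 = 2315.5563 kcal/day.
Protein energy = 20% × 2315.5563 = 463.1113 kcal.
Protein = 463.1113 ÷ 4 kcal/g = 115.7778 g.

116 g/day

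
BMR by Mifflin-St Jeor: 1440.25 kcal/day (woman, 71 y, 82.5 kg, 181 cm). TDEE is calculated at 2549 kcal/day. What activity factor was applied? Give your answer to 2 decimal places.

Activity factor = TEE ÷ BMR = 2549 ÷ 1440.25 = 1.77.

1.77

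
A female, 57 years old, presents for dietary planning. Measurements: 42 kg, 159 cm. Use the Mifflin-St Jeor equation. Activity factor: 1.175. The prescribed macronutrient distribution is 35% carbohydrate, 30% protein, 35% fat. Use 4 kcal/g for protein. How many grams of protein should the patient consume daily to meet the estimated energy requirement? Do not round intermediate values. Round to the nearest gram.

85 g/day

Mifflin-St Jeor (female): BMR = 10(42) + 6.25(159) − 5(57) − 161 = 420 + 993.75 − 285 − 161 = 967.75 kcal/day.
TEE = 967.75 × 1.175 = 1137.1063 kcal/day.
Protein energy = 30% × 1137.1063 = 341.1319 kcal.
Protein = 341.1319 ÷ 4 kcal/g = 85.283 g.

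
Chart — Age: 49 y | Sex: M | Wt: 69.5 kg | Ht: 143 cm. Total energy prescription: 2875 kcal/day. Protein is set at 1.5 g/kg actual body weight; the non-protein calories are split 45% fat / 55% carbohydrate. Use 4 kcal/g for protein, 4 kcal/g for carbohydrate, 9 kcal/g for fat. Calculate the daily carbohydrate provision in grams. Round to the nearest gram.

338 g/day

Protein = 1.5 × 69.5 = 104.25 g → 104.25 × 4 = 417 kcal.
Non-protein calories = 2875 − 417 = 2458 kcal.
Fat: 45% × 2458 = 1106.1 kcal; carbohydrate: 1351.9 kcal.
Carbohydrate: 1351.9 kcal ÷ 4 kcal/g = 337.975 g.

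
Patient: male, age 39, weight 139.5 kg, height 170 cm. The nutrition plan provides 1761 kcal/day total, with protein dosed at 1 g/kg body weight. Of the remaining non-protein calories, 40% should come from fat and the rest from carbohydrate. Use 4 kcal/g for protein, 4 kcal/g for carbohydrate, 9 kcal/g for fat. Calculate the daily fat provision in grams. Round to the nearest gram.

53 g/day

Protein = 1 × 139.5 = 139.5 g → 139.5 × 4 = 558 kcal.
Non-protein calories = 1761 − 558 = 1203 kcal.
Fat: 40% × 1203 = 481.2 kcal; carbohydrate: 721.8 kcal.
Fat: 481.2 kcal ÷ 9 kcal/g = 53.4667 g.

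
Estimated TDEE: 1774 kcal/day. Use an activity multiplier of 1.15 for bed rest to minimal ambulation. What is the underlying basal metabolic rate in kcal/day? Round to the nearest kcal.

BMR = TEE ÷ activity factor = 1774 ÷ 1.15 = 1542.6087 kcal/day.

1543 kcal/day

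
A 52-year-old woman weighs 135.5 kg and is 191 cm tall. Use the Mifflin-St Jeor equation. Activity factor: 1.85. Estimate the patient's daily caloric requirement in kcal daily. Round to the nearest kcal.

Mifflin-St Jeor (female): BMR = 10(135.5) + 6.25(191) − 5(52) − 161 = 1355 + 1193.75 − 260 − 161 = 2127.75 kcal/day.
TEE = BMR × activity factor = 2127.75 × 1.85 = 3936.3375 kcal/day.

3936 kcal daily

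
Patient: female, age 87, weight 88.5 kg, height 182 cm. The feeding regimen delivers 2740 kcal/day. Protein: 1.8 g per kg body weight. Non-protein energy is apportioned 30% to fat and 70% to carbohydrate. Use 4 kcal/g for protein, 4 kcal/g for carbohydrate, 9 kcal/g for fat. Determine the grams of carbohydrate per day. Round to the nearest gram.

368 g/day

Protein = 1.8 × 88.5 = 159.3 g → 159.3 × 4 = 637.2 kcal.
Non-protein calories = 2740 − 637.2 = 2102.8 kcal.
Fat: 30% × 2102.8 = 630.84 kcal; carbohydrate: 1471.96 kcal.
Carbohydrate: 1471.96 kcal ÷ 4 kcal/g = 367.99 g.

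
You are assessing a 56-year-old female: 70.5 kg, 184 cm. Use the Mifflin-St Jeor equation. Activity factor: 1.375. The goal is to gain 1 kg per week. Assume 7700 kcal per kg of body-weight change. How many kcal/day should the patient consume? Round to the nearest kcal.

Mifflin-St Jeor (female): BMR = 10(70.5) + 6.25(184) − 5(56) − 161 = 705 + 1150 − 280 − 161 = 1414 kcal/day.
TEE = 1414 × 1.375 = 1944.25 kcal/day.
Required daily surplus = 1 × 7700 ÷ 7 = 1100 kcal/day.
Target intake = 1944.25 + 1100 = 3044.25 kcal/day.

3044 kcal/day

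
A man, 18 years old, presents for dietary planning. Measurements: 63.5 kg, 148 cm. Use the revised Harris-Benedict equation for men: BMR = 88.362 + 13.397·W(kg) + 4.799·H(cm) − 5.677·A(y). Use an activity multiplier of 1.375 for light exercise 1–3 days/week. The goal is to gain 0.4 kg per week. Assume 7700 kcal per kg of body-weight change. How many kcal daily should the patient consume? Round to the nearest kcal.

Harris-Benedict: BMR = 88.362 + 13.397(63.5) + 4.799(148) − 5.677(18) = 1547.1375 kcal/day.
TEE = 1547.1375 × 1.375 = 2127.3141 kcal/day.
Required daily surplus = 0.4 × 7700 ÷ 7 = 440 kcal/day.
Target intake = 2127.3141 + 440 = 2567.3141 kcal/day.

2567 kcal daily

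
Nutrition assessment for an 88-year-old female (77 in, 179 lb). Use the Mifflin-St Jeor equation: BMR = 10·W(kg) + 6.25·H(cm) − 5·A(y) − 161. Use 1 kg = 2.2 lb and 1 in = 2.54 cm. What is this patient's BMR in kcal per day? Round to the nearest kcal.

1435 kcal per day

Convert to metric: weight = 179 ÷ 2.2 = 81.3636 kg; height = 77 × 2.54 = 195.58 cm.
Mifflin-St Jeor (female): BMR = 10(81.3636) + 6.25(195.58) − 5(88) − 161 = 813.6364 + 1222.375 − 440 − 161 = 1435.0114 kcal/day.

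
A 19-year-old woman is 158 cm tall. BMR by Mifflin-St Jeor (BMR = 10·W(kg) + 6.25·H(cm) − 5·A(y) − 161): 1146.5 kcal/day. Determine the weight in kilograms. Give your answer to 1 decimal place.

41.5 kg

1146.5 = 10·W + 6.25(158) − 5(19) − 161
10·W = 1146.5 − 731.5 = 415, so W = 41.5 kg.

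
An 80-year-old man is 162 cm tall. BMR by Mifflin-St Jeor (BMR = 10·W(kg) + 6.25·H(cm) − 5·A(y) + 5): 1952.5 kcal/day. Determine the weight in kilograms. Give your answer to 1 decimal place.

1952.5 = 10·W + 6.25(162) − 5(80) + 5
10·W = 1952.5 − 617.5 = 1335, so W = 133.5 kg.

133.5 kg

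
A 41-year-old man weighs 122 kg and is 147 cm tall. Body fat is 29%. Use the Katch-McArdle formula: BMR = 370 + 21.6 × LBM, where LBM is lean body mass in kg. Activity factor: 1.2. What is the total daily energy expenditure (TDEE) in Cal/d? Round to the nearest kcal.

2689 Cal/d

LBM = 122 × (1 − 0.29) = 86.62 kg. Katch-McArdle: BMR = 370 + 21.6 × 86.62 = 2240.992 kcal/day.
TEE = BMR × activity factor = 2240.992 × 1.2 = 2689.1904 kcal/day.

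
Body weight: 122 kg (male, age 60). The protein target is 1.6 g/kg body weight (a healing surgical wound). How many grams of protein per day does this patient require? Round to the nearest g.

Protein = 1.6 g/kg × 122 kg = 195.2 g/day.

195 g/day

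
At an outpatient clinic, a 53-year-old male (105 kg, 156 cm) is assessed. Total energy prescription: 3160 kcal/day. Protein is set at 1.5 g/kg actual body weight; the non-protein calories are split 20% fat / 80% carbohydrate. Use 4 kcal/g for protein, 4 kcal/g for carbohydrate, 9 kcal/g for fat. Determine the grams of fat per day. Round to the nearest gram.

56 g/day

Protein = 1.5 × 105 = 157.5 g → 157.5 × 4 = 630 kcal.
Non-protein calories = 3160 − 630 = 2530 kcal.
Fat: 20% × 2530 = 506 kcal; carbohydrate: 2024 kcal.
Fat: 506 kcal ÷ 9 kcal/g = 56.2222 g.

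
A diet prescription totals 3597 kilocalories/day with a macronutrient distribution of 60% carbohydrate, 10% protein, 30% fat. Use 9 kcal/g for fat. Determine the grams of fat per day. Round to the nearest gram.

120 g/day

Fat energy = 30% × 3597 = 1079.1 kcal.
At 9 kcal/g: 1079.1 ÷ 9 = 119.9 g.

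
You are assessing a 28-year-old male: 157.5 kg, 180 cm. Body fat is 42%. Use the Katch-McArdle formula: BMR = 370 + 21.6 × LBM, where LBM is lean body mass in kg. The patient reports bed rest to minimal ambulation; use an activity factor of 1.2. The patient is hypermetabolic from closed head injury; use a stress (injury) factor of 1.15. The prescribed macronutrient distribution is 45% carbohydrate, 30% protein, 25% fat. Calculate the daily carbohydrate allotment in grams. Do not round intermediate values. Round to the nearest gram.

364 g/day

LBM = 157.5 × (1 − 0.42) = 91.35 kg. Katch-McArdle: BMR = 370 + 21.6 × 91.35 = 2343.16 kcal/day.
TEE = 2343.16 × 1.2 = 2811.792 kcal/day.
With stress factor 1.15: 2811.792 × 1.15 = 3233.5608 kcal/day.
Carbohydrate energy = 45% × 3233.5608 = 1455.1024 kcal.
Carbohydrate = 1455.1024 ÷ 4 kcal/g = 363.7756 g.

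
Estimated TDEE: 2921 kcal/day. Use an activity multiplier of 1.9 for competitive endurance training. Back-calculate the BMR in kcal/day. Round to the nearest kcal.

1537 kcal/day

BMR = TEE ÷ activity factor = 2921 ÷ 1.9 = 1537.3684 kcal/day.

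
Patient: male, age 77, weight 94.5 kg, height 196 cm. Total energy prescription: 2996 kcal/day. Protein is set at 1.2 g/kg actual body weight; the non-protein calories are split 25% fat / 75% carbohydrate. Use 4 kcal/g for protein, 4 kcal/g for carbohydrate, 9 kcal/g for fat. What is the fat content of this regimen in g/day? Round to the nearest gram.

71 g/day

Protein = 1.2 × 94.5 = 113.4 g → 113.4 × 4 = 453.6 kcal.
Non-protein calories = 2996 − 453.6 = 2542.4 kcal.
Fat: 25% × 2542.4 = 635.6 kcal; carbohydrate: 1906.8 kcal.
Fat: 635.6 kcal ÷ 9 kcal/g = 70.6222 g.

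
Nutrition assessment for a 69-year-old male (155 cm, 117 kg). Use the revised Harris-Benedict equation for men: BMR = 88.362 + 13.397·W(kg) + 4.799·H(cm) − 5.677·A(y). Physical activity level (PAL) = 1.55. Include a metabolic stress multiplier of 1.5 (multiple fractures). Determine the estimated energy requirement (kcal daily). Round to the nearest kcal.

Harris-Benedict: BMR = 88.362 + 13.397(117) + 4.799(155) − 5.677(69) = 2007.943 kcal/day.
TEE = BMR × activity factor = 2007.943 × 1.55 = 3112.3117 kcal/day.
Apply stress factor: 3112.3117 × 1.5 = 4668.4675 kcal/day.

4668 kcal daily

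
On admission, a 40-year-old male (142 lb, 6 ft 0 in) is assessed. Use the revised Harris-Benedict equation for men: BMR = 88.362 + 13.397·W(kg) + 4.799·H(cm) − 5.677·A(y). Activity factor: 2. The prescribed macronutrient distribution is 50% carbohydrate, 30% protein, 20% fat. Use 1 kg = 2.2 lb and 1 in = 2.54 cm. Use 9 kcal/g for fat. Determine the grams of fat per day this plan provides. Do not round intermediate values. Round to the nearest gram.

71 g/day

Convert to metric: weight = 142 ÷ 2.2 = 64.5455 kg; height = (6×12 + 0) × 2.54 = 72 × 2.54 = 182.88 cm.
Harris-Benedict: BMR = 88.362 + 13.397(64.5455) + 4.799(182.88) − 5.677(40) = 1603.6386 kcal/day.
TEE = 1603.6386 × 2 = 3207.2771 kcal/day.
Fat energy = 20% × 3207.2771 = 641.4554 kcal.
Fat = 641.4554 ÷ 9 kcal/g = 71.2728 g.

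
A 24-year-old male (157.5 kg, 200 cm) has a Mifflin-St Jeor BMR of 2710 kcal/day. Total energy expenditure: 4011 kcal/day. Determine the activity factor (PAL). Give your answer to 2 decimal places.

Activity factor = TEE ÷ BMR = 4011 ÷ 2710 = 1.48.

1.48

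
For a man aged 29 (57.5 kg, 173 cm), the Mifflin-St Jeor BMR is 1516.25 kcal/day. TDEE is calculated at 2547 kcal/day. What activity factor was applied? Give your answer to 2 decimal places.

1.68

Activity factor = TEE ÷ BMR = 2547 ÷ 1516.25 = 1.68.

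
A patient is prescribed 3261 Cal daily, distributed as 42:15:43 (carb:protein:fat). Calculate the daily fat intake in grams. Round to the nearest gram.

156 g/day

Fat energy = 43% × 3261 = 1402.23 kcal.
At 9 kcal/g: 1402.23 ÷ 9 = 155.8033 g.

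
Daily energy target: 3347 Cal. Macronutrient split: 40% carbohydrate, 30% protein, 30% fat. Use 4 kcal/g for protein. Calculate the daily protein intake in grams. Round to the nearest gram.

Protein energy = 30% × 3347 = 1004.1 kcal.
At 4 kcal/g: 1004.1 ÷ 4 = 251.025 g.

251 g/day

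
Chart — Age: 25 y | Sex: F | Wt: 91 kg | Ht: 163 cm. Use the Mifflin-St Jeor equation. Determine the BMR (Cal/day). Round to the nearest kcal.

1643 Cal/day

Mifflin-St Jeor (female): BMR = 10(91) + 6.25(163) − 5(25) − 161 = 910 + 1018.75 − 125 − 161 = 1642.75 kcal/day.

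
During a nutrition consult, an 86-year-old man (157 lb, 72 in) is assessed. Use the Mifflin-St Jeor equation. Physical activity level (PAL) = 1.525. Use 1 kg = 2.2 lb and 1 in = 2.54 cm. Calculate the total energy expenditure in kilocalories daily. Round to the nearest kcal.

Convert to metric: weight = 157 ÷ 2.2 = 71.3636 kg; height = 72 × 2.54 = 182.88 cm.
Mifflin-St Jeor (male): BMR = 10(71.3636) + 6.25(182.88) − 5(86) + 5 = 713.6364 + 1143 − 430 + 5 = 1431.6364 kcal/day.
TEE = BMR × activity factor = 1431.6364 × 1.525 = 2183.2455 kcal/day.

2183 kilocalories daily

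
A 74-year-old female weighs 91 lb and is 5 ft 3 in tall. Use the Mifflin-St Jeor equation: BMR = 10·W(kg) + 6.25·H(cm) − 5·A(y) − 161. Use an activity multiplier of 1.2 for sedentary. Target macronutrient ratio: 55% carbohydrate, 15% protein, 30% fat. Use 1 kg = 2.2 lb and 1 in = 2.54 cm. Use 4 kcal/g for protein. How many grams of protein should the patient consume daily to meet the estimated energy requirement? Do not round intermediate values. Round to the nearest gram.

Convert to metric: weight = 91 ÷ 2.2 = 41.3636 kg; height = (5×12 + 3) × 2.54 = 63 × 2.54 = 160.02 cm.
Mifflin-St Jeor (female): BMR = 10(41.3636) + 6.25(160.02) − 5(74) − 161 = 413.6364 + 1000.125 − 370 − 161 = 882.7614 kcal/day.
TEE = 882.7614 × 1.2 = 1059.3136 kcal/day.
Protein energy = 15% × 1059.3136 = 158.897 kcal.
Protein = 158.897 ÷ 4 kcal/g = 39.7243 g.

40 g/day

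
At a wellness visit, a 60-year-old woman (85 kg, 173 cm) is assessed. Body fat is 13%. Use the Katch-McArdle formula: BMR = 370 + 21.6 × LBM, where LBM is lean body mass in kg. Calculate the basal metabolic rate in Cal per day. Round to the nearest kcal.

LBM = 85 × (1 − 0.13) = 73.95 kg. Katch-McArdle: BMR = 370 + 21.6 × 73.95 = 1967.32 kcal/day.

1967 Cal per day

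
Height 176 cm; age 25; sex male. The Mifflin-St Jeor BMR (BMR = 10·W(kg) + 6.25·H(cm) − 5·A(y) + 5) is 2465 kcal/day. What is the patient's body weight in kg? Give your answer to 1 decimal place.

2465 = 10·W + 6.25(176) − 5(25) + 5
10·W = 2465 − 980 = 1485, so W = 148.5 kg.

148.5 kg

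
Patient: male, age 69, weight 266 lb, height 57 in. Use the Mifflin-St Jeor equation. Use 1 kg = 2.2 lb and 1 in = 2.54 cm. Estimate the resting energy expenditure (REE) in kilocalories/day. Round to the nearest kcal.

1774 kilocalories/day

Convert to metric: weight = 266 ÷ 2.2 = 120.9091 kg; height = 57 × 2.54 = 144.78 cm.
Mifflin-St Jeor (male): BMR = 10(120.9091) + 6.25(144.78) − 5(69) + 5 = 1209.0909 + 904.875 − 345 + 5 = 1773.9659 kcal/day.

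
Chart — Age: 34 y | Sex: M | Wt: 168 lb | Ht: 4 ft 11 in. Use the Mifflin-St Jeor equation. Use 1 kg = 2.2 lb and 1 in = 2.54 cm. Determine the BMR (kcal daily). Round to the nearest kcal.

Convert to metric: weight = 168 ÷ 2.2 = 76.3636 kg; height = (4×12 + 11) × 2.54 = 59 × 2.54 = 149.86 cm.
Mifflin-St Jeor (male): BMR = 10(76.3636) + 6.25(149.86) − 5(34) + 5 = 763.6364 + 936.625 − 170 + 5 = 1535.2614 kcal/day.

1535 kcal daily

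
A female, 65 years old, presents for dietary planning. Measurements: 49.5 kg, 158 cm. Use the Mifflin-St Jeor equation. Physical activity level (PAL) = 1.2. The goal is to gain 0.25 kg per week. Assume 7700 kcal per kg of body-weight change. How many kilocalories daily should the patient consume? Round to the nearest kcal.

1471 kilocalories daily

Mifflin-St Jeor (female): BMR = 10(49.5) + 6.25(158) − 5(65) − 161 = 495 + 987.5 − 325 − 161 = 996.5 kcal/day.
TEE = 996.5 × 1.2 = 1195.8 kcal/day.
Required daily surplus = 0.25 × 7700 ÷ 7 = 275 kcal/day.
Target intake = 1195.8 + 275 = 1470.8 kcal/day.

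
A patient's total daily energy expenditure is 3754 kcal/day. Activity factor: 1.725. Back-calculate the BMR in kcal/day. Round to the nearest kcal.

2176 kcal/day

BMR = TEE ÷ activity factor = 3754 ÷ 1.725 = 2176.2319 kcal/day.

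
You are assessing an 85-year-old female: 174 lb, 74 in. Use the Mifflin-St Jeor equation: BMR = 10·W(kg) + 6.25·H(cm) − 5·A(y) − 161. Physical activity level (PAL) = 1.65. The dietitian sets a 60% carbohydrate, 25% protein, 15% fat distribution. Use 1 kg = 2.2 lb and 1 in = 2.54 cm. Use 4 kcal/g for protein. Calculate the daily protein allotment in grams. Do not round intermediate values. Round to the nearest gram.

142 g/day

Convert to metric: weight = 174 ÷ 2.2 = 79.0909 kg; height = 74 × 2.54 = 187.96 cm.
Mifflin-St Jeor (female): BMR = 10(79.0909) + 6.25(187.96) − 5(85) − 161 = 790.9091 + 1174.75 − 425 − 161 = 1379.6591 kcal/day.
TEE = 1379.6591 × 1.65 = 2276.4375 kcal/day.
Protein energy = 25% × 2276.4375 = 569.1094 kcal.
Protein = 569.1094 ÷ 4 kcal/g = 142.2773 g.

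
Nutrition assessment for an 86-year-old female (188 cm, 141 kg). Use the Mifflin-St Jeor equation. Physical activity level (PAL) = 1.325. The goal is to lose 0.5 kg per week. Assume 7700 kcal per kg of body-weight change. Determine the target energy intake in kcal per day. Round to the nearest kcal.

Mifflin-St Jeor (female): BMR = 10(141) + 6.25(188) − 5(86) − 161 = 1410 + 1175 − 430 − 161 = 1994 kcal/day.
TEE = 1994 × 1.325 = 2642.05 kcal/day.
Required daily deficit = 0.5 × 7700 ÷ 7 = 550 kcal/day.
Target intake = 2642.05 − 550 = 2092.05 kcal/day.

2092 kcal per day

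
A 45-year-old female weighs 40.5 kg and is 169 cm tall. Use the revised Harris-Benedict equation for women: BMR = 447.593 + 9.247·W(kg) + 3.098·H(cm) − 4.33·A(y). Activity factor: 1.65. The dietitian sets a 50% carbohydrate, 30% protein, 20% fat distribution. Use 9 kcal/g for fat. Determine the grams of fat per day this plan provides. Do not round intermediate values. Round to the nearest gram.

42 g/day

Harris-Benedict: BMR = 447.593 + 9.247(40.5) + 3.098(169) − 4.33(45) = 1150.8085 kcal/day.
TEE = 1150.8085 × 1.65 = 1898.834 kcal/day.
Fat energy = 20% × 1898.834 = 379.7668 kcal.
Fat = 379.7668 ÷ 9 kcal/g = 42.1963 g.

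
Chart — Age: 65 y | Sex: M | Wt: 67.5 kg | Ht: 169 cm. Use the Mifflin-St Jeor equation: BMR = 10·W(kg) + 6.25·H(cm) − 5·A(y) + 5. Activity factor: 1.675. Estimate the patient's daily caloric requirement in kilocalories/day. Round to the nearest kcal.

Mifflin-St Jeor (male): BMR = 10(67.5) + 6.25(169) − 5(65) + 5 = 675 + 1056.25 − 325 + 5 = 1411.25 kcal/day.
TEE = BMR × activity factor = 1411.25 × 1.675 = 2363.8438 kcal/day.

2364 kilocalories/day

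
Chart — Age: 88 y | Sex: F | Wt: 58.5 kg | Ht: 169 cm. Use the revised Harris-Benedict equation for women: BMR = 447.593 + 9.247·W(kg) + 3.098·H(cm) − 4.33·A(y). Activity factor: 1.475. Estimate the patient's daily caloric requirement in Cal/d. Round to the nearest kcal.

Harris-Benedict: BMR = 447.593 + 9.247(58.5) + 3.098(169) − 4.33(88) = 1131.0645 kcal/day.
TEE = BMR × activity factor = 1131.0645 × 1.475 = 1668.3201 kcal/day.

1668 Cal/d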